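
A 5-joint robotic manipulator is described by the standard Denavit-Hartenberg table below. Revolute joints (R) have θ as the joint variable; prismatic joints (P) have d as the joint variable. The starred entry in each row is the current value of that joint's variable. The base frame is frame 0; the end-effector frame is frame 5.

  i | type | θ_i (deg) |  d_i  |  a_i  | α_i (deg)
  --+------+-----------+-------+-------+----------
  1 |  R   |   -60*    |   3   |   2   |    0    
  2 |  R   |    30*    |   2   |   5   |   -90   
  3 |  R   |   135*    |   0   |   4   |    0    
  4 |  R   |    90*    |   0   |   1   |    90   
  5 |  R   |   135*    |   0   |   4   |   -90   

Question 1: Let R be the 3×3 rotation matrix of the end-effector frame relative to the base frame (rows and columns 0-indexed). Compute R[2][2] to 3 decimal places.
-0.500

End-effector z-axis (col 2 of R) = (0.0795,-0.8624,-0.5000)
R[2][2] = -0.5000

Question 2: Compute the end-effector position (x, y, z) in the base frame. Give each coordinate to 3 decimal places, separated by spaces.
5.415 -1.015 0.879

after link 1: o_1 = (1.0000, -1.7321, 3.0000)
after link 2: o_2 = (5.3301, -4.2321, 5.0000)
after link 3: o_3 = (2.8806, -2.8178, 2.1716)
after link 4: o_4 = (2.2683, -2.4643, 2.8787)
after link 5: o_5 = (5.4145, -1.0148, 0.8787)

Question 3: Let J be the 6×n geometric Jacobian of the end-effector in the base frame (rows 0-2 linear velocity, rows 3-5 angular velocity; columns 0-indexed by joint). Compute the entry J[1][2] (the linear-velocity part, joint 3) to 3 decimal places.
2.061

axis z_2 = (0.5000,0.8660,0.0000); lever o_n−o_2 = (0.0844,3.2173,-4.1213)
cross product → J_v[:, 2] = (-3.5692,2.0607,1.5355)
J_ω[:, 2] = z_2
entry J[1][2] = 2.0607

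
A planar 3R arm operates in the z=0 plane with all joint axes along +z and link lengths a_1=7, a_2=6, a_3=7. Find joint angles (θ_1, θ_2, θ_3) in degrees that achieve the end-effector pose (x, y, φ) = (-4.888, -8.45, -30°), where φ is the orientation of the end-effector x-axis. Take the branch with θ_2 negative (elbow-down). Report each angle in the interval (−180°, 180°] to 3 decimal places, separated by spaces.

wrist centre = target − a_3·(cos φ, sin φ) = (-10.9502, -4.9500)
cos θ_2 = (144.4089−7²−6²)/(2·7·6) = 0.7072; θ_2 = -44.9885° (elbow-down)
β = atan2(-4.9500,-10.9502) = -155.6748°; ψ = atan2(-4.2418,11.2435) = -20.6698°
θ_1 = β − ψ = -135.0050°
θ_3 = φ − θ_1 − θ_2 = 149.9935° (wrapped to (-180°,180°])

-135.005 -44.988 149.993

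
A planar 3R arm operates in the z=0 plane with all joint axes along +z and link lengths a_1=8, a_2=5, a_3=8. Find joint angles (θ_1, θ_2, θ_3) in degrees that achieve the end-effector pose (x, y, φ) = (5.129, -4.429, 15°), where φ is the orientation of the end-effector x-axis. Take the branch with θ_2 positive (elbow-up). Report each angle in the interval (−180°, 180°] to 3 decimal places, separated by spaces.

wrist centre = target − a_3·(cos φ, sin φ) = (-2.5984, -6.4996)
cos θ_2 = (48.9959−8²−5²)/(2·8·5) = -0.5001; θ_2 = 120.0034° (elbow-up)
β = atan2(-6.4996,-2.5984) = -111.7907°; ψ = atan2(4.3300,5.4997) = 38.2136°
θ_1 = β − ψ = -150.0042°
θ_3 = φ − θ_1 − θ_2 = 45.0008° (wrapped to (-180°,180°])

-150.004 120.003 45.001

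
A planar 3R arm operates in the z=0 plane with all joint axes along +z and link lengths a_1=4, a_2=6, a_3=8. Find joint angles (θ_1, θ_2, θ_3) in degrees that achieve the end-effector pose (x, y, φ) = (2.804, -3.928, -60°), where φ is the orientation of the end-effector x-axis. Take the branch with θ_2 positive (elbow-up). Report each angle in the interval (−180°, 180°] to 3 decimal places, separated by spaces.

-0.001 149.998 150.003

wrist centre = target − a_3·(cos φ, sin φ) = (-1.1960, 3.0002)
cos θ_2 = (10.4316−4²−6²)/(2·4·6) = -0.8660; θ_2 = 149.9980° (elbow-up)
β = atan2(3.0002,-1.1960) = 111.7342°; ψ = atan2(3.0002,-1.1960) = 111.7351°
θ_1 = β − ψ = -0.0009°
θ_3 = φ − θ_1 − θ_2 = 150.0029° (wrapped to (-180°,180°])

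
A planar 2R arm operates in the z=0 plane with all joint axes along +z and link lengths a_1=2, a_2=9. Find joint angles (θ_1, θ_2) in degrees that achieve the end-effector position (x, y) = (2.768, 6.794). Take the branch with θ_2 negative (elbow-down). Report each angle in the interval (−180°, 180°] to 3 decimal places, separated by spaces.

cos θ_2 = (53.8203−2²−9²)/(2·2·9) = -0.8661; θ_2 = -150.0090° (elbow-down)
β = atan2(6.7940,2.7680) = 67.8331°; ψ = atan2(-4.4988,-5.7949) = -142.1768°
θ_1 = β − ψ = 210.0099°

-149.990 -150.009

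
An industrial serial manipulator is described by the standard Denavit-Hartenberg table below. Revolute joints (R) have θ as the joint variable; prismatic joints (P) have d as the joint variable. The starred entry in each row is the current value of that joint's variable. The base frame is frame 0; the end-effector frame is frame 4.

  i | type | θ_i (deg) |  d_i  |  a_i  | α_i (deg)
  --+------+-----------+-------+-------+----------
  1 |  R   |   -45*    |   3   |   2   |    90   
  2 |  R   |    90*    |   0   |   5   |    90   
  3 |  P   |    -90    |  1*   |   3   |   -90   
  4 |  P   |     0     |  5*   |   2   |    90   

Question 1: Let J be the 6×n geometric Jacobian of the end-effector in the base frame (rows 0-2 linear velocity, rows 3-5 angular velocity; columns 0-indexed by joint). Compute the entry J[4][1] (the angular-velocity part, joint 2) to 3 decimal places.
axis z_1 = (-0.7071,-0.7071,0.0000); lever o_n−o_1 = (4.2426,2.8284,10.0000)
cross product → J_v[:, 1] = (-7.0711,7.0711,1.0000)
J_ω[:, 1] = z_1
entry J[4][1] = -0.7071

-0.707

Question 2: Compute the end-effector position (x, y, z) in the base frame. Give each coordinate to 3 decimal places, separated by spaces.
5.657 1.414 13.000

after link 1: o_1 = (1.4142, -1.4142, 3.0000)
after link 2: o_2 = (1.4142, -1.4142, 8.0000)
after link 3: o_3 = (4.2426, 0.0000, 8.0000)
after link 4: o_4 = (5.6569, 1.4142, 13.0000)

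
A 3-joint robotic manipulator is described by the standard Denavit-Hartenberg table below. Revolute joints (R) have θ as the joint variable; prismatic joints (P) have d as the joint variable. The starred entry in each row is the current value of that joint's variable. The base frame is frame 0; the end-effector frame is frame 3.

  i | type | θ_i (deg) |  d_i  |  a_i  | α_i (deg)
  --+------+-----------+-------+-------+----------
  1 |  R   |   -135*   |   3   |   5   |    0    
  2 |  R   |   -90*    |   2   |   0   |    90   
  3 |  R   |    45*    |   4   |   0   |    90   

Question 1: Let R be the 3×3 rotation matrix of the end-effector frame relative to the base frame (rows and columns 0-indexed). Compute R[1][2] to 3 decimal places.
End-effector z-axis (col 2 of R) = (-0.5000,0.5000,-0.7071)
R[1][2] = 0.5000

0.500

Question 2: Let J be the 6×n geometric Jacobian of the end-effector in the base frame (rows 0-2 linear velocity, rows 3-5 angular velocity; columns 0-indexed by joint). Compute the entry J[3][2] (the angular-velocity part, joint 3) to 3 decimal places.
0.707

axis z_2 = (0.7071,0.7071,0.0000); lever o_n−o_2 = (2.8284,2.8284,0.0000)
cross product → J_v[:, 2] = (-0.0000,0.0000,0.0000)
J_ω[:, 2] = z_2
entry J[3][2] = 0.7071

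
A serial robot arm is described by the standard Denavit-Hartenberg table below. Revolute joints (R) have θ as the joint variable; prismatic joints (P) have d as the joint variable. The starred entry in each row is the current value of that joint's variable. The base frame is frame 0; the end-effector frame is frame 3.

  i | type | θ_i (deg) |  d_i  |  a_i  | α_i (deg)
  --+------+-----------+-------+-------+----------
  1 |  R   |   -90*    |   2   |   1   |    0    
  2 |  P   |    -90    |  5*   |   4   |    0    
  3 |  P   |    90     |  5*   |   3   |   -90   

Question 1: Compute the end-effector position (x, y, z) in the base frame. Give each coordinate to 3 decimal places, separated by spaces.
-4.000 -4.000 12.000

after link 1: o_1 = (0.0000, -1.0000, 2.0000)
after link 2: o_2 = (-4.0000, -1.0000, 7.0000)
after link 3: o_3 = (-4.0000, -4.0000, 12.0000)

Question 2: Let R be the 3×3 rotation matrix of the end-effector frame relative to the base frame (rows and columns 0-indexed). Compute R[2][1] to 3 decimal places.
-1.000

End-effector y-axis (col 1 of R) = (0.0000,0.0000,-1.0000)
R[2][1] = -1.0000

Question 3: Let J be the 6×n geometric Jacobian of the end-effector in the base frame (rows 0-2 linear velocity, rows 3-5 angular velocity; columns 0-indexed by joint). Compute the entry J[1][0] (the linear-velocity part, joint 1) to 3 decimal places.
-4.000

axis z_0 = ẑ; lever o_n−o_0 = (-4.0000,-4.0000,12.0000)
cross product → J_v[:, 0] = (4.0000,-4.0000,0.0000)
J_ω[:, 0] = z_0
entry J[1][0] = -4.0000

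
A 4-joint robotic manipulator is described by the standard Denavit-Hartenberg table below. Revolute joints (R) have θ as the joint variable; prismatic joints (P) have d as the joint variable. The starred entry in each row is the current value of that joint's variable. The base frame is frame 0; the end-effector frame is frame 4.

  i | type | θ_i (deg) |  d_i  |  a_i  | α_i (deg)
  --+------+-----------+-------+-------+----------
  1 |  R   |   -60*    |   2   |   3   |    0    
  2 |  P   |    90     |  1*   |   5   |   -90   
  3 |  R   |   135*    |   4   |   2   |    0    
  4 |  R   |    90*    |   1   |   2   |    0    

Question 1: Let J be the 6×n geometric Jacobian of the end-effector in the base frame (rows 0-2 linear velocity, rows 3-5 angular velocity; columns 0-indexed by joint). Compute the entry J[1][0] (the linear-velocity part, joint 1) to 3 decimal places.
axis z_0 = ẑ; lever o_n−o_0 = (0.8806,2.8178,3.0000)
cross product → J_v[:, 0] = (-2.8178,0.8806,0.0000)
J_ω[:, 0] = z_0
entry J[1][0] = 0.8806

0.881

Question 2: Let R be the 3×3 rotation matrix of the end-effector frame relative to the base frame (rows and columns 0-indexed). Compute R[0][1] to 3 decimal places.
0.612

End-effector y-axis (col 1 of R) = (0.6124,0.3536,0.7071)
R[0][1] = 0.6124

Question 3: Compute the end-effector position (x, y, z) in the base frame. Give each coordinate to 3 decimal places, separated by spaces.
0.881 2.818 3.000

after link 1: o_1 = (1.5000, -2.5981, 2.0000)
after link 2: o_2 = (5.8301, -0.0981, 3.0000)
after link 3: o_3 = (2.6054, 2.6589, 1.5858)
after link 4: o_4 = (0.8806, 2.8178, 3.0000)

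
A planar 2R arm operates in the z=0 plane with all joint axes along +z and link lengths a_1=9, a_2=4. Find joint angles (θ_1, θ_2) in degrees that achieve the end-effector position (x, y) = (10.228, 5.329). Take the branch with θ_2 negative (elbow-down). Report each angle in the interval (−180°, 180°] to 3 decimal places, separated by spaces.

44.998 -59.991

cos θ_2 = (133.0102−9²−4²)/(2·9·4) = 0.5001; θ_2 = -59.9906° (elbow-down)
β = atan2(5.3290,10.2280) = 27.5204°; ψ = atan2(-3.4638,11.0006) = -17.4778°
θ_1 = β − ψ = 44.9982°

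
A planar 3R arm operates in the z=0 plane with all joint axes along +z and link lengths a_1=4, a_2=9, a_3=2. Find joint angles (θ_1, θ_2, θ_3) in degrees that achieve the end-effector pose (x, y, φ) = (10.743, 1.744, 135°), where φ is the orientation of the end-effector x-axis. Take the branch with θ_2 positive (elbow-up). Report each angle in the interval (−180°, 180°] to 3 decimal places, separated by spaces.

wrist centre = target − a_3·(cos φ, sin φ) = (12.1572, 0.3298)
cos θ_2 = (147.9066−4²−9²)/(2·4·9) = 0.7070; θ_2 = 45.0057° (elbow-up)
β = atan2(0.3298,12.1572) = 1.5539°; ψ = atan2(6.3646,10.3633) = 31.5560°
θ_1 = β − ψ = -30.0021°
θ_3 = φ − θ_1 − θ_2 = 119.9964° (wrapped to (-180°,180°])

-30.002 45.006 119.996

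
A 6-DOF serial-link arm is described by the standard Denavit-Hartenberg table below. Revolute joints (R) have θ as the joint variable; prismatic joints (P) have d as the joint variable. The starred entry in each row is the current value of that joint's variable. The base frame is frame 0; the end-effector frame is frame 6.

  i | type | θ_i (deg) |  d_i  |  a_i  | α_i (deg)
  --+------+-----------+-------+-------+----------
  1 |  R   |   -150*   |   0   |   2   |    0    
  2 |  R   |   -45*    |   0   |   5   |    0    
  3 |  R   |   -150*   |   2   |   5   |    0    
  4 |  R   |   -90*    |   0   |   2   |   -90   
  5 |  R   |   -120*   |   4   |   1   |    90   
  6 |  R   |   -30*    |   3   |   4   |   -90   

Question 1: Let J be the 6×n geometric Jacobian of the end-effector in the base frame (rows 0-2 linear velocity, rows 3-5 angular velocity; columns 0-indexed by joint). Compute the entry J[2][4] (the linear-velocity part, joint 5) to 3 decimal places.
axis z_4 = (0.9659,0.2588,0.0000); lever o_n−o_4 = (0.6817,5.1832,2.3660)
cross product → J_v[:, 4] = (0.6124,-2.2854,4.8301)
J_ω[:, 4] = z_4
entry J[2][4] = 4.8301

4.830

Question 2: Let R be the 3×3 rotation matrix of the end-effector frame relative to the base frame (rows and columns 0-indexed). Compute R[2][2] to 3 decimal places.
End-effector z-axis (col 2 of R) = (0.7718,0.4656,0.4330)
R[2][2] = 0.4330

0.433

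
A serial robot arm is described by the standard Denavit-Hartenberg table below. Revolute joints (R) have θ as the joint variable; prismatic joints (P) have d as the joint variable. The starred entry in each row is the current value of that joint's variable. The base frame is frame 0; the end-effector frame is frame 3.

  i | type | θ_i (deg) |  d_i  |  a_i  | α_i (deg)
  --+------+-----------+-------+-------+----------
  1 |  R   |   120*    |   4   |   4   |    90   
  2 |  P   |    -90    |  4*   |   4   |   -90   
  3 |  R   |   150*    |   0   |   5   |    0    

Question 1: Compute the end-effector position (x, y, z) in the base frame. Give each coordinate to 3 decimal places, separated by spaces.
after link 1: o_1 = (-2.0000, 3.4641, 4.0000)
after link 2: o_2 = (1.4641, 5.4641, 0.0000)
after link 3: o_3 = (-0.7010, 4.2141, 4.3301)

-0.701 4.214 4.330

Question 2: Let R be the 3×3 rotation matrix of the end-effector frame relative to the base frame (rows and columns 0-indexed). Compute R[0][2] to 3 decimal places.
End-effector z-axis (col 2 of R) = (-0.5000,0.8660,0.0000)
R[0][2] = -0.5000

-0.500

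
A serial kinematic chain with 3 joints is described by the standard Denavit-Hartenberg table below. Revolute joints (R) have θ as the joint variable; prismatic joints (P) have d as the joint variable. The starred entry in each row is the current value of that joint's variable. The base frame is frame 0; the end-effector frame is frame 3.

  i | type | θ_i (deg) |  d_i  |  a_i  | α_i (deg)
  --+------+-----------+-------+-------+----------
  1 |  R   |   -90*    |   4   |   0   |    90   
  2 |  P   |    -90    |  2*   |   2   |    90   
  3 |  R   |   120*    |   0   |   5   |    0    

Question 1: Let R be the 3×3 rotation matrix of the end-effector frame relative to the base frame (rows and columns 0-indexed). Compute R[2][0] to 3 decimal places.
End-effector x-axis (col 0 of R) = (-0.8660,-0.0000,0.5000)
R[2][0] = 0.5000

0.500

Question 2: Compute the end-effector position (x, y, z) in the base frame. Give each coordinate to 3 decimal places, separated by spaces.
-6.330 -0.000 4.500

after link 1: o_1 = (0.0000, 0.0000, 4.0000)
after link 2: o_2 = (-2.0000, -0.0000, 2.0000)
after link 3: o_3 = (-6.3301, -0.0000, 4.5000)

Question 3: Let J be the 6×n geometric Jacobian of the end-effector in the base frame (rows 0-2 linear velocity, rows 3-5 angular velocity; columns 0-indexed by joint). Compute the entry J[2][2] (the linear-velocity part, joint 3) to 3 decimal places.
4.330

axis z_2 = (-0.0000,1.0000,-0.0000); lever o_n−o_2 = (-4.3301,-0.0000,2.5000)
cross product → J_v[:, 2] = (2.5000,0.0000,4.3301)
J_ω[:, 2] = z_2
entry J[2][2] = 4.3301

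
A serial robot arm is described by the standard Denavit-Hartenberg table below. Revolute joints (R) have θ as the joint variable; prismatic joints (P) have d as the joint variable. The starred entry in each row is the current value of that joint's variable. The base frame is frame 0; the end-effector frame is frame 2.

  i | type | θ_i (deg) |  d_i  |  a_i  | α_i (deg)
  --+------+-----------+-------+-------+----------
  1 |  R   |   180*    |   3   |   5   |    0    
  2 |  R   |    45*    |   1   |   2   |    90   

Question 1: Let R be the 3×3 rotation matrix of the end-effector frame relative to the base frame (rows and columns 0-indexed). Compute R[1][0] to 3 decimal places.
-0.707

End-effector x-axis (col 0 of R) = (-0.7071,-0.7071,0.0000)
R[1][0] = -0.7071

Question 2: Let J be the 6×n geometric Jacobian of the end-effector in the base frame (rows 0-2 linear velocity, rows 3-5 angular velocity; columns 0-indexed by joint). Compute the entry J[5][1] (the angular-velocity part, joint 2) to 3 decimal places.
axis z_1 = (0.0000,0.0000,1.0000); lever o_n−o_1 = (-1.4142,-1.4142,1.0000)
cross product → J_v[:, 1] = (1.4142,-1.4142,0.0000)
J_ω[:, 1] = z_1
entry J[5][1] = 1.0000

1.000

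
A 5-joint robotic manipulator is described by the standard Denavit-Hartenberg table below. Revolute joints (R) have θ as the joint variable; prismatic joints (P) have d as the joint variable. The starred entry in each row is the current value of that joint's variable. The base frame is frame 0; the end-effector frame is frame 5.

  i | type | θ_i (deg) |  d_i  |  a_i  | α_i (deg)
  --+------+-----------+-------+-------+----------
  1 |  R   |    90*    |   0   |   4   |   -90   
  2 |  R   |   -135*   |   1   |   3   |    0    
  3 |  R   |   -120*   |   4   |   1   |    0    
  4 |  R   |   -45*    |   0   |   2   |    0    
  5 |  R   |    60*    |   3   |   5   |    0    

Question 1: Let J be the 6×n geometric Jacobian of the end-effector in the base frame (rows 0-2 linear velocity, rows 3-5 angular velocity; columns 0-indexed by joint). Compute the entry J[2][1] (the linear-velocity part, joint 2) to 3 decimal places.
axis z_1 = (-1.0000,0.0000,0.0000); lever o_n−o_1 = (-8.0000,-3.8801,-4.9068)
cross product → J_v[:, 1] = (-0.0000,-4.9068,3.8801)
J_ω[:, 1] = z_1
entry J[2][1] = 3.8801

3.880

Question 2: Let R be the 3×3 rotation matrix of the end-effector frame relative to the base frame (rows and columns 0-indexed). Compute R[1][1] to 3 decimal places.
End-effector y-axis (col 1 of R) = (-0.0000,-0.8660,0.5000)
R[1][1] = -0.8660

-0.866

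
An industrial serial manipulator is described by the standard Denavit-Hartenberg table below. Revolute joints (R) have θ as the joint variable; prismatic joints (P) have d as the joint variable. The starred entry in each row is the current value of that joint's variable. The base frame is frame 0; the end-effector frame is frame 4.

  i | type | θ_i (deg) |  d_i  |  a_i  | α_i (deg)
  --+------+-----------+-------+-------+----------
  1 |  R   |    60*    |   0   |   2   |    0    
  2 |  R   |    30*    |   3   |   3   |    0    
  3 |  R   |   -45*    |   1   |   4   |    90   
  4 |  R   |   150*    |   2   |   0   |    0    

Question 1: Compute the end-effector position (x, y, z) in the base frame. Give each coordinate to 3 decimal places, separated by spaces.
after link 1: o_1 = (1.0000, 1.7321, 0.0000)
after link 2: o_2 = (1.0000, 4.7321, 3.0000)
after link 3: o_3 = (3.8284, 7.5605, 4.0000)
after link 4: o_4 = (5.2426, 6.1463, 4.0000)

5.243 6.146 4.000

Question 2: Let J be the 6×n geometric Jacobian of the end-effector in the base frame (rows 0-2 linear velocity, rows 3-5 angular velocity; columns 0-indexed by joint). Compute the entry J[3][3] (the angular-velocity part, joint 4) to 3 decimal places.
0.707

axis z_3 = (0.7071,-0.7071,0.0000); lever o_n−o_3 = (1.4142,-1.4142,0.0000)
cross product → J_v[:, 3] = (0.0000,0.0000,-0.0000)
J_ω[:, 3] = z_3
entry J[3][3] = 0.7071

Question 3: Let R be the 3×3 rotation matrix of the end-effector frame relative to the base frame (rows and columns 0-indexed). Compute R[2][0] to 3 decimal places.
End-effector x-axis (col 0 of R) = (-0.6124,-0.6124,0.5000)
R[2][0] = 0.5000

0.500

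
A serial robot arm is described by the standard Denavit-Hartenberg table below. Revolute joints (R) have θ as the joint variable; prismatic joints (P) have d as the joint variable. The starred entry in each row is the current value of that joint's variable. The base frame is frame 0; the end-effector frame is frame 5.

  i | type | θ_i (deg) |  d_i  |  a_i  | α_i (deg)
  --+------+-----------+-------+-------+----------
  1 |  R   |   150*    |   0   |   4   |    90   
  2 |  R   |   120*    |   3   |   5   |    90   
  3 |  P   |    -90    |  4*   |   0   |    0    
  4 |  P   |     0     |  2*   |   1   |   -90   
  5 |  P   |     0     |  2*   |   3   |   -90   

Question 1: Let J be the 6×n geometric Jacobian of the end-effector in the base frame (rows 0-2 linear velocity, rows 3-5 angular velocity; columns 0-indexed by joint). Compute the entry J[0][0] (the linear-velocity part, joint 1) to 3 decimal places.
axis z_0 = ẑ; lever o_n−o_0 = (-5.4330,1.9821,9.0622)
cross product → J_v[:, 0] = (-1.9821,-5.4330,0.0000)
J_ω[:, 0] = z_0
entry J[0][0] = -1.9821

-1.982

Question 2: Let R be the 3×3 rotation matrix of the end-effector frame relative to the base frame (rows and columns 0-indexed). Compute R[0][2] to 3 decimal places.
0.750

End-effector z-axis (col 2 of R) = (0.7500,-0.4330,-0.5000)
R[0][2] = 0.7500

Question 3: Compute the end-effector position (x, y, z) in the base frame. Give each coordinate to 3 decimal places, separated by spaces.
-5.433 1.982 9.062

after link 1: o_1 = (-3.4641, 2.0000, 0.0000)
after link 2: o_2 = (0.2010, 3.3481, 4.3301)
after link 3: o_3 = (-2.7990, 5.0801, 6.3301)
after link 4: o_4 = (-4.7990, 5.0801, 7.3301)
after link 5: o_5 = (-5.4330, 1.9821, 9.0622)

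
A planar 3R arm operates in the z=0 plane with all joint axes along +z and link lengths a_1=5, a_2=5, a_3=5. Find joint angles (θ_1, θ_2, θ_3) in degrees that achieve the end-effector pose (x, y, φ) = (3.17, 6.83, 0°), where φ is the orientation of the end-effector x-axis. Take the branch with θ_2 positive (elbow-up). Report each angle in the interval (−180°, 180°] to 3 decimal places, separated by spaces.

wrist centre = target − a_3·(cos φ, sin φ) = (-1.8300, 6.8300)
cos θ_2 = (49.9978−5²−5²)/(2·5·5) = -0.0000; θ_2 = 90.0025° (elbow-up)
β = atan2(6.8300,-1.8300) = 104.9993°; ψ = atan2(5.0000,4.9998) = 45.0013°
θ_1 = β − ψ = 59.9980°
θ_3 = φ − θ_1 − θ_2 = -150.0005° (wrapped to (-180°,180°])

59.998 90.003 -150.001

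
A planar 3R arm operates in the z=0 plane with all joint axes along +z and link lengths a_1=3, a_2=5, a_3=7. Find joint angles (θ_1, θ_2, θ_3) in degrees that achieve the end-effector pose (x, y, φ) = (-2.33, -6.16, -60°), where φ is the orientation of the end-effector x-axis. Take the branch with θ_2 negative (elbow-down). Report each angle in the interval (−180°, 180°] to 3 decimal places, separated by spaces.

-120.000 -90.003 150.003

wrist centre = target − a_3·(cos φ, sin φ) = (-5.8300, -0.0978)
cos θ_2 = (33.9985−3²−5²)/(2·3·5) = -0.0001; θ_2 = -90.0029° (elbow-down)
β = atan2(-0.0978,-5.8300) = -179.0387°; ψ = atan2(-5.0000,2.9997) = -59.0384°
θ_1 = β − ψ = -120.0003°
θ_3 = φ − θ_1 − θ_2 = 150.0032° (wrapped to (-180°,180°])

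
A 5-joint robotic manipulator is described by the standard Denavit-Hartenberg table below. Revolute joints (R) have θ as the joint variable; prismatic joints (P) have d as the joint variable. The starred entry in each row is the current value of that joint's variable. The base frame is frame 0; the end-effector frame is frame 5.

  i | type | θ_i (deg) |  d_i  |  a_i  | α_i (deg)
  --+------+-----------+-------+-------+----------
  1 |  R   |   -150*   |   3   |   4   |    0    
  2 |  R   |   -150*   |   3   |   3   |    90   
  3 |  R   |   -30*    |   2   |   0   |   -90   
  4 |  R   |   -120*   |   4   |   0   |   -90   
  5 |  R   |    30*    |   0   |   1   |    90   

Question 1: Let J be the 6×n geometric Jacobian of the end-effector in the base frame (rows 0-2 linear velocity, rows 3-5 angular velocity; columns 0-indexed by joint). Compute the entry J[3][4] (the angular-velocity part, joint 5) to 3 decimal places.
axis z_4 = (0.8080,0.3995,-0.4330); lever o_n−o_4 = (0.3370,-0.9163,-0.2165)
cross product → J_v[:, 4] = (-0.4833,0.0290,-0.8750)
J_ω[:, 4] = z_4
entry J[3][4] = 0.8080

0.808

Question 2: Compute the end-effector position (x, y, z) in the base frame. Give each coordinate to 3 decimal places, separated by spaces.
after link 1: o_1 = (-3.4641, -2.0000, 3.0000)
after link 2: o_2 = (-1.9641, 0.5981, 6.0000)
after link 3: o_3 = (-0.2321, -0.4019, 6.0000)
after link 4: o_4 = (0.7679, 1.3301, 9.4641)
after link 5: o_5 = (1.1050, 0.4139, 9.2476)

1.105 0.414 9.248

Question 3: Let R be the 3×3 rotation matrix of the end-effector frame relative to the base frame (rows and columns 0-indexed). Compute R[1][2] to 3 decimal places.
-0.029

End-effector z-axis (col 2 of R) = (0.4833,-0.0290,0.8750)
R[1][2] = -0.0290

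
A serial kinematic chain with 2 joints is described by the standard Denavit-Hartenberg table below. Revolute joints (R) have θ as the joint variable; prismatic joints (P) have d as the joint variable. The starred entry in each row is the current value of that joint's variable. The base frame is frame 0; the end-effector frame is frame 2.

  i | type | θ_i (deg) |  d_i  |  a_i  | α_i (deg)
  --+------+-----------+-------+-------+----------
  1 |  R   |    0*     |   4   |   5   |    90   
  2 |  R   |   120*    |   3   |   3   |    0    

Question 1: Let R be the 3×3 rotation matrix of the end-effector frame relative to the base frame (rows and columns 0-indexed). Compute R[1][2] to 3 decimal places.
-1.000

End-effector z-axis (col 2 of R) = (0.0000,-1.0000,0.0000)
R[1][2] = -1.0000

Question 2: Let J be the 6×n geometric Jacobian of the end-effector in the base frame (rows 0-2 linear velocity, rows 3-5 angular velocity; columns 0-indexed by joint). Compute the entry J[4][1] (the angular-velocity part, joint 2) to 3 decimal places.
-1.000

axis z_1 = (0.0000,-1.0000,0.0000); lever o_n−o_1 = (-1.5000,-3.0000,2.5981)
cross product → J_v[:, 1] = (-2.5981,-0.0000,-1.5000)
J_ω[:, 1] = z_1
entry J[4][1] = -1.0000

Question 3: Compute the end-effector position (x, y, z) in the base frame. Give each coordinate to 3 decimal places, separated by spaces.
3.500 -3.000 6.598

after link 1: o_1 = (5.0000, 0.0000, 4.0000)
after link 2: o_2 = (3.5000, -3.0000, 6.5981)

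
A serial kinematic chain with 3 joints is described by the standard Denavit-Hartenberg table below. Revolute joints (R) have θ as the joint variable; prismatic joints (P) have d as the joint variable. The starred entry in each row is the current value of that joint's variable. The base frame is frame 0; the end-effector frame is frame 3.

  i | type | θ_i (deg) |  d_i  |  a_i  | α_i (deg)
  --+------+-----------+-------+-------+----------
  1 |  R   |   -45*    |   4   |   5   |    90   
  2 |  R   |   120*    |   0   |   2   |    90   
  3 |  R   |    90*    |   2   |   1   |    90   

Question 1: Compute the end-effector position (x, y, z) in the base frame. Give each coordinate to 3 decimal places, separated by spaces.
after link 1: o_1 = (3.5355, -3.5355, 4.0000)
after link 2: o_2 = (2.8284, -2.8284, 5.7321)
after link 3: o_3 = (3.3461, -4.7603, 6.7321)

3.346 -4.760 6.732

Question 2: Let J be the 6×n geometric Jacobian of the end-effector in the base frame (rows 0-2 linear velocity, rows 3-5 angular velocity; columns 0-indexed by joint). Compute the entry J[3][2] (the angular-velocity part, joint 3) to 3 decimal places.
axis z_2 = (0.6124,-0.6124,0.5000); lever o_n−o_2 = (0.5176,-1.9319,1.0000)
cross product → J_v[:, 2] = (0.3536,-0.3536,-0.8660)
J_ω[:, 2] = z_2
entry J[3][2] = 0.6124

0.612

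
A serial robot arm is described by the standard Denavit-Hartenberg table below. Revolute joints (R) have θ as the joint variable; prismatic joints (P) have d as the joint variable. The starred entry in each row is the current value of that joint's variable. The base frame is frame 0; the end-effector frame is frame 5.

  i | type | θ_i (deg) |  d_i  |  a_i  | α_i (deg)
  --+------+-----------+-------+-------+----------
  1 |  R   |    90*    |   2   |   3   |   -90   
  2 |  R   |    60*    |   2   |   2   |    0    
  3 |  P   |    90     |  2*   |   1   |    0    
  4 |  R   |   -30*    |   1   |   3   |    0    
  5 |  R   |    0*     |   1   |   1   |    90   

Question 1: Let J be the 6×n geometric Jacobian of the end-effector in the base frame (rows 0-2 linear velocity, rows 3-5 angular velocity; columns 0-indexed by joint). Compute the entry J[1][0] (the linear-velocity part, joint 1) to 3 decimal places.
-6.000

axis z_0 = ẑ; lever o_n−o_0 = (-6.0000,1.1340,-3.6962)
cross product → J_v[:, 0] = (-1.1340,-6.0000,0.0000)
J_ω[:, 0] = z_0
entry J[1][0] = -6.0000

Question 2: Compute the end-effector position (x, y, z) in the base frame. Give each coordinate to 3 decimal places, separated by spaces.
-6.000 1.134 -3.696

after link 1: o_1 = (0.0000, 3.0000, 2.0000)
after link 2: o_2 = (-2.0000, 4.0000, 0.2679)
after link 3: o_3 = (-4.0000, 3.1340, -0.2321)
after link 4: o_4 = (-5.0000, 1.6340, -2.8301)
after link 5: o_5 = (-6.0000, 1.1340, -3.6962)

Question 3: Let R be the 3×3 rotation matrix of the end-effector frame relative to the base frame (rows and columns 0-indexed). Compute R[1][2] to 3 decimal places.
0.866

End-effector z-axis (col 2 of R) = (-0.0000,0.8660,-0.5000)
R[1][2] = 0.8660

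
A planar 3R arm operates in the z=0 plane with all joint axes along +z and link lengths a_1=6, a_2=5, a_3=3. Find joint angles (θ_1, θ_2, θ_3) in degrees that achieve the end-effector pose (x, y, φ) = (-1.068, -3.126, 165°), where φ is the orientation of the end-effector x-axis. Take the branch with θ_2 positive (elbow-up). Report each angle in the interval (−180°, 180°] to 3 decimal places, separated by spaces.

-119.999 134.995 150.004

wrist centre = target − a_3·(cos φ, sin φ) = (1.8298, -3.9025)
cos θ_2 = (18.5773−6²−5²)/(2·6·5) = -0.7070; θ_2 = 134.9951° (elbow-up)
β = atan2(-3.9025,1.8298) = -64.8791°; ψ = atan2(3.5358,2.4648) = 55.1203°
θ_1 = β − ψ = -119.9995°
θ_3 = φ − θ_1 − θ_2 = 150.0044° (wrapped to (-180°,180°])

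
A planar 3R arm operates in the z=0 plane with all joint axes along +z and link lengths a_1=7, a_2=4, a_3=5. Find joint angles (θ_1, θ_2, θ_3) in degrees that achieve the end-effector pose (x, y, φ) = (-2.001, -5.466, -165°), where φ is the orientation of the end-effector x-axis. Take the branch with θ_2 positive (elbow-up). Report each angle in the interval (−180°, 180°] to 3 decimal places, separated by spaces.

-90.001 134.994 150.007

wrist centre = target − a_3·(cos φ, sin φ) = (2.8286, -4.1719)
cos θ_2 = (25.4059−7²−4²)/(2·7·4) = -0.7070; θ_2 = 134.9943° (elbow-up)
β = atan2(-4.1719,2.8286) = -55.8620°; ψ = atan2(2.8287,4.1719) = 34.1391°
θ_1 = β − ψ = -90.0011°
θ_3 = φ − θ_1 − θ_2 = 150.0067° (wrapped to (-180°,180°])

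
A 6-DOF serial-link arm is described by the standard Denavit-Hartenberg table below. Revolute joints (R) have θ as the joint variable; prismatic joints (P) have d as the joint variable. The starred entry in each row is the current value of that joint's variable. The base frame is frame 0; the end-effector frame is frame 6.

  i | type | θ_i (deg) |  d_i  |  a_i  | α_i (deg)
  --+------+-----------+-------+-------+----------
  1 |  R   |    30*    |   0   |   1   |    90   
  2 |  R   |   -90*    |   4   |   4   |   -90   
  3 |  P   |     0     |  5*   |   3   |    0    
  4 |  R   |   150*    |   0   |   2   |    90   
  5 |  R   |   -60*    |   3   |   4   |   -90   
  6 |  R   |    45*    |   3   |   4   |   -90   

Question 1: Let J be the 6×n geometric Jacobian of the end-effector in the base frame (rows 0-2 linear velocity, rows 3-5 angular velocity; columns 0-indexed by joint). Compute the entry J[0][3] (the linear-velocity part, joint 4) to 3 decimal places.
3.427

axis z_3 = (0.8660,0.5000,0.0000); lever o_n−o_3 = (-5.8996,1.3913,6.8531)
cross product → J_v[:, 3] = (3.4265,-5.9349,4.1547)
J_ω[:, 3] = z_3
entry J[0][3] = 3.4265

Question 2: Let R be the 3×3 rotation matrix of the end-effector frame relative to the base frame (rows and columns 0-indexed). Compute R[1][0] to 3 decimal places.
End-effector x-axis (col 0 of R) = (-0.3125,-0.6834,0.6597)
R[1][0] = -0.6834

-0.683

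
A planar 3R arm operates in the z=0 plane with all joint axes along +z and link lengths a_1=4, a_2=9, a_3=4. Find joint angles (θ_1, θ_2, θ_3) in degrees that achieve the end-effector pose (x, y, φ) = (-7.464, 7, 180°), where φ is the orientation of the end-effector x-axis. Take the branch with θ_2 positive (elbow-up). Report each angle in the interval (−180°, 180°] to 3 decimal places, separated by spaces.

wrist centre = target − a_3·(cos φ, sin φ) = (-3.4640, 7.0000)
cos θ_2 = (60.9993−4²−9²)/(2·4·9) = -0.5000; θ_2 = 120.0006° (elbow-up)
β = atan2(7.0000,-3.4640) = 116.3288°; ψ = atan2(7.7942,-0.5001) = 93.6712°
θ_1 = β − ψ = 22.6577°
θ_3 = φ − θ_1 − θ_2 = 37.3417° (wrapped to (-180°,180°])

22.658 120.001 37.342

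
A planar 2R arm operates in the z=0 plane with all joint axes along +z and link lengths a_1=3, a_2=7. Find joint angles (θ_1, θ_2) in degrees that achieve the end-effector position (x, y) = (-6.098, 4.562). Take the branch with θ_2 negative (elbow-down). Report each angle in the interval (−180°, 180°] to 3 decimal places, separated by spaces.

cos θ_2 = (57.9974−3²−7²)/(2·3·7) = -0.0001; θ_2 = -90.0035° (elbow-down)
β = atan2(4.5620,-6.0980) = 143.1993°; ψ = atan2(-7.0000,2.9996) = -66.8044°
θ_1 = β − ψ = 210.0037°

-149.996 -90.003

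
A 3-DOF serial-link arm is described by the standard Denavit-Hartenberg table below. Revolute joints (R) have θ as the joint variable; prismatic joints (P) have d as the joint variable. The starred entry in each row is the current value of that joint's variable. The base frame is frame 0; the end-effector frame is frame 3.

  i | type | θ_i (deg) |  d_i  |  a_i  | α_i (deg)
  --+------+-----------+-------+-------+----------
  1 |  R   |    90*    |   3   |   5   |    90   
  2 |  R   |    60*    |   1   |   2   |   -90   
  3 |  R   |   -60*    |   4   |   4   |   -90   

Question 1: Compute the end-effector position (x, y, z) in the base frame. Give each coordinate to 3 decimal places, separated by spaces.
after link 1: o_1 = (0.0000, 5.0000, 3.0000)
after link 2: o_2 = (1.0000, 6.0000, 4.7321)
after link 3: o_3 = (4.4641, 3.5359, 8.4641)

4.464 3.536 8.464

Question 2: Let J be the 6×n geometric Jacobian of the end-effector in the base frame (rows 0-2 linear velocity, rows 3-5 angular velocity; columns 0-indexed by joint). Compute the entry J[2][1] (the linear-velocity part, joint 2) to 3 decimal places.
-1.464

axis z_1 = (1.0000,-0.0000,0.0000); lever o_n−o_1 = (4.4641,-1.4641,5.4641)
cross product → J_v[:, 1] = (-0.0000,-5.4641,-1.4641)
J_ω[:, 1] = z_1
entry J[2][1] = -1.4641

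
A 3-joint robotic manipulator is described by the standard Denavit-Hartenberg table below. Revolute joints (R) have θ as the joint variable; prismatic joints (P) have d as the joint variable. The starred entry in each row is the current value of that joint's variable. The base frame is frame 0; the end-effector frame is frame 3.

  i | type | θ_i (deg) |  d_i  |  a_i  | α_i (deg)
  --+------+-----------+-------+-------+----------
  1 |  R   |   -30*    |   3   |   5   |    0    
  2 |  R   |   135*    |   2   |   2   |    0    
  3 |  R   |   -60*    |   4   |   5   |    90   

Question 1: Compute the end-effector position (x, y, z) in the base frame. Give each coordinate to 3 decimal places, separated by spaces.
7.348 2.967 9.000

after link 1: o_1 = (4.3301, -2.5000, 3.0000)
after link 2: o_2 = (3.8125, -0.5681, 5.0000)
after link 3: o_3 = (7.3480, 2.9674, 9.0000)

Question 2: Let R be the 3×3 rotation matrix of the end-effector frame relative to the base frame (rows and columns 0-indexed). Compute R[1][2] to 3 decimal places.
-0.707

End-effector z-axis (col 2 of R) = (0.7071,-0.7071,0.0000)
R[1][2] = -0.7071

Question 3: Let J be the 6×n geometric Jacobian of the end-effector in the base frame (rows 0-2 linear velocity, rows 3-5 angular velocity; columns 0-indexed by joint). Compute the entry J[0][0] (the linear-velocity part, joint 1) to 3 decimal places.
-2.967

axis z_0 = ẑ; lever o_n−o_0 = (7.3480,2.9674,9.0000)
cross product → J_v[:, 0] = (-2.9674,7.3480,0.0000)
J_ω[:, 0] = z_0
entry J[0][0] = -2.9674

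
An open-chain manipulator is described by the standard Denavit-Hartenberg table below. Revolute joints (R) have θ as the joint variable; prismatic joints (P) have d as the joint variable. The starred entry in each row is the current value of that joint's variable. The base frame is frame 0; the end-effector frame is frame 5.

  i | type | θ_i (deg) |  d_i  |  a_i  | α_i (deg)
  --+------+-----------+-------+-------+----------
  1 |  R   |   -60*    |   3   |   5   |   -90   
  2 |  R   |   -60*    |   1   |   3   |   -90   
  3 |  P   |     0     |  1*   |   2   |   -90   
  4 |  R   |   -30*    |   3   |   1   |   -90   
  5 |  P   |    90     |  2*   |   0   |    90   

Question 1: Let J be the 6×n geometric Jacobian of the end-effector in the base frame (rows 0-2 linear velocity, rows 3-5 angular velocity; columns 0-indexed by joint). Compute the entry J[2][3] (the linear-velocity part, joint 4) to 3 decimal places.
axis z_3 = (-0.8660,-0.5000,-0.0000); lever o_n−o_3 = (-2.6651,-1.3840,2.2321)
cross product → J_v[:, 3] = (-1.1160,1.9330,-0.1340)
J_ω[:, 3] = z_3
entry J[2][3] = -0.1340

-0.134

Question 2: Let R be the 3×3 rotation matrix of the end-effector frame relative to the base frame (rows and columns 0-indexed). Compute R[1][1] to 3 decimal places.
End-effector y-axis (col 1 of R) = (-0.2500,0.4330,0.8660)
R[1][1] = 0.4330

0.433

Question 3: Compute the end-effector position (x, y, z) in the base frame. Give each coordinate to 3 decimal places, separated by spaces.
after link 1: o_1 = (2.5000, -4.3301, 3.0000)
after link 2: o_2 = (4.1160, -5.1292, 5.5981)
after link 3: o_3 = (5.0490, -6.7452, 6.8301)
after link 4: o_4 = (2.8840, -8.9952, 7.3301)
after link 5: o_5 = (2.3840, -8.1292, 9.0622)

2.384 -8.129 9.062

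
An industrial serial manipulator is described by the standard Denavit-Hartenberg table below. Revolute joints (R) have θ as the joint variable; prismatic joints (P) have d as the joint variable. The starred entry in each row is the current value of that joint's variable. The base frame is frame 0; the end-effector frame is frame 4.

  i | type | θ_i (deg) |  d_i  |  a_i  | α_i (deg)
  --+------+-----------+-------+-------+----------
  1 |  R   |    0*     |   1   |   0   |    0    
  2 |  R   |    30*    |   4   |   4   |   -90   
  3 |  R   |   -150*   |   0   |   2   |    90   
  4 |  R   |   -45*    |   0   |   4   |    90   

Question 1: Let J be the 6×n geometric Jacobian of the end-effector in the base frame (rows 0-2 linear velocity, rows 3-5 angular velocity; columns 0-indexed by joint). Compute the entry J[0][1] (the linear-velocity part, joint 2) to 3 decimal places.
2.540

axis z_1 = (0.0000,0.0000,1.0000); lever o_n−o_1 = (1.2570,-2.5403,6.4142)
cross product → J_v[:, 1] = (2.5403,1.2570,-0.0000)
J_ω[:, 1] = z_1
entry J[0][1] = 2.5403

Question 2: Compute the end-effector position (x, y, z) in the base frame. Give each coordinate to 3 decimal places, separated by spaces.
after link 1: o_1 = (0.0000, 0.0000, 1.0000)
after link 2: o_2 = (3.4641, 2.0000, 5.0000)
after link 3: o_3 = (1.9641, 1.1340, 6.0000)
after link 4: o_4 = (1.2570, -2.5403, 7.4142)

1.257 -2.540 7.414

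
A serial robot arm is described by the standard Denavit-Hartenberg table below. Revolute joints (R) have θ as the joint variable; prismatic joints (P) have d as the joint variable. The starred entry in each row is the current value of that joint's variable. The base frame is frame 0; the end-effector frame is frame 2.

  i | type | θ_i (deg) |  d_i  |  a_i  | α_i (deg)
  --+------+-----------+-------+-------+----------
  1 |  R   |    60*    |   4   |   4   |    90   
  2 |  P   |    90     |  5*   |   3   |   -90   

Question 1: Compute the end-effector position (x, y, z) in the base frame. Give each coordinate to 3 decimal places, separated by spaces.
after link 1: o_1 = (2.0000, 3.4641, 4.0000)
after link 2: o_2 = (6.3301, 0.9641, 7.0000)

6.330 0.964 7.000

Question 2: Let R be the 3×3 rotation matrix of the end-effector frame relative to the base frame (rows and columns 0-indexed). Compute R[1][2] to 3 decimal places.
End-effector z-axis (col 2 of R) = (-0.5000,-0.8660,0.0000)
R[1][2] = -0.8660

-0.866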